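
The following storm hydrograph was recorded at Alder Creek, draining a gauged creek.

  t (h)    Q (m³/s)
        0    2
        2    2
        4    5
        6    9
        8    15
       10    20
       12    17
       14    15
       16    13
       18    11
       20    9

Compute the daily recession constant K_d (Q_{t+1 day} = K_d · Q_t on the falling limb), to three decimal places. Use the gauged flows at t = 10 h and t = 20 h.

K_d ≈ 0.147

Between t = 10 h and t = 20 h the flow falls from 20 to 9 m³/s over 5×2 h = 10 h.
Per-interval ratio K = (9/20)^(1/5) = 0.8524; K_d = K^(24/2) = 0.147.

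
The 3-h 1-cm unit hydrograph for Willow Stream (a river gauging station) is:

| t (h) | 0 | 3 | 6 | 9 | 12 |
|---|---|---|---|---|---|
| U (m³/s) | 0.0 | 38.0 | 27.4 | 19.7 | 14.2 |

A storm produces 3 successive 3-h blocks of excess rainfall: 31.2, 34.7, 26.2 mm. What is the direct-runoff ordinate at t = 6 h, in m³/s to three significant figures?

Q ≈ 217 m³/s

By discrete convolution, Q_j = Σ (P_i / 10 mm) · U_{j−i}.
At t = 6 h (j=2): Q = (31.2/10)·27.4 + (34.7/10)·38.0 + (26.2/10)·0.0 = 217 m³/s.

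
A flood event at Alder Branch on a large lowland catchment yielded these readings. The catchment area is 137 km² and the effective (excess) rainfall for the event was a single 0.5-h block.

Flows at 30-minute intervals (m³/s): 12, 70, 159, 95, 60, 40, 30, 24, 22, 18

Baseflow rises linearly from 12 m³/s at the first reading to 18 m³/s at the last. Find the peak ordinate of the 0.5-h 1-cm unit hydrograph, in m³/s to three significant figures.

U_p ≈ 292 m³/s

Direct runoff: 0.00, 57.33, 145.67, 81.00, 45.33, 24.67, 14.00, 7.33, 4.67, 0.00 m³/s; ΣQ_DR = 380.0 m³/s, peak = 145.67 m³/s.
Runoff depth d = ΣQ_DR·Δt / A = 380.0 × 1800 / (137 km²) = 4.993 mm.
The 1-cm UH is the DRH scaled by (10 mm)/d, so U_p = 145.67 × 10/4.993 = 292 m³/s.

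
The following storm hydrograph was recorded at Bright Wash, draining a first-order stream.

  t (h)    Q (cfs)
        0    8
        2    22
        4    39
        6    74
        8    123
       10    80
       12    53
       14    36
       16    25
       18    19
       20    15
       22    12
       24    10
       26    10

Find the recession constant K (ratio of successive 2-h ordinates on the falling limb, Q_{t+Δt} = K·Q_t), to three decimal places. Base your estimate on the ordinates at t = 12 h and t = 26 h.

Using the recession-limb readings at t = 12 h and t = 26 h: Q falls from 53 to 10 cfs over 7 intervals.
K = (Q₂/Q₁)^(1/7) = (10/53)^(1/7) = 0.788.

K ≈ 0.788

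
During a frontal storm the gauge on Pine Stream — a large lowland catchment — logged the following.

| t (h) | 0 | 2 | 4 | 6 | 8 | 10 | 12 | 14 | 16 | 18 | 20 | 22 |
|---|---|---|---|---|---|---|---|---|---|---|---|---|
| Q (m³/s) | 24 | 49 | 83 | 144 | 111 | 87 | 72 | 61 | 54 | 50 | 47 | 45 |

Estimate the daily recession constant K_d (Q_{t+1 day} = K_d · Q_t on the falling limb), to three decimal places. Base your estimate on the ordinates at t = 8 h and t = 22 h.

Between t = 8 h and t = 22 h the flow falls from 111 to 45 m³/s over 7×2 h = 14 h.
Per-interval ratio K = (45/111)^(1/7) = 0.8790; K_d = K^(24/2) = 0.213.

K_d ≈ 0.213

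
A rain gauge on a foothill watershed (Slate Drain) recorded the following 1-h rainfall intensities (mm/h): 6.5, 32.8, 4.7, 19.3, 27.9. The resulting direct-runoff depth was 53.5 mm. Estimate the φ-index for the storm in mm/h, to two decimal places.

Only the 3 blocks with intensity above φ contribute runoff: 32.8, 19.3, 27.9 mm/h.
Σ(I−φ)·Δt = d  ⇒  (32.8+19.3+27.9 − 3φ)·1 = 53.5
φ = (80.00 − 53.5/1) / 3 = 8.83 mm/h.

φ ≈ 8.83 mm/h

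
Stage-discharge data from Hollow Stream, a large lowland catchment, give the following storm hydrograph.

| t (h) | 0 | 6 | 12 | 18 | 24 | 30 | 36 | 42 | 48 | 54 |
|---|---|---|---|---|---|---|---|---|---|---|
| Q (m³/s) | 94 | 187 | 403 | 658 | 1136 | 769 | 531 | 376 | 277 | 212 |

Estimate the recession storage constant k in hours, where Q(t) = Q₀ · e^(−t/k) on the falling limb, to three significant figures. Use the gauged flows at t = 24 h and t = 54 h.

k ≈ 17.9 h

On the falling limb, Q drops from 1136 to 212 m³/s between t = 24 h and t = 54 h (Δt = 30 h).
k = −Δt / ln(Q₂/Q₁) = −30 / ln(212/1136) = 17.9 h.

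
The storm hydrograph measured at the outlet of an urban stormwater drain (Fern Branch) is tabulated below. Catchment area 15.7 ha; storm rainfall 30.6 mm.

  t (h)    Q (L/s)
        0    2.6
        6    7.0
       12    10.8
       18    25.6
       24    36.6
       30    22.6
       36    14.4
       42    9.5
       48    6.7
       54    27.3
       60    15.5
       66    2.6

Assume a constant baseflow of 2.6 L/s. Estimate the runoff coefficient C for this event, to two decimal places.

ΣQ_DR = 150.0 L/s; V = ΣQ_DR·Δt = 3.240 × 10^6 L.
Runoff depth d = V / A = 20.64 mm.
C = d / P = 20.64 / 30.6 = 0.67.

C ≈ 0.67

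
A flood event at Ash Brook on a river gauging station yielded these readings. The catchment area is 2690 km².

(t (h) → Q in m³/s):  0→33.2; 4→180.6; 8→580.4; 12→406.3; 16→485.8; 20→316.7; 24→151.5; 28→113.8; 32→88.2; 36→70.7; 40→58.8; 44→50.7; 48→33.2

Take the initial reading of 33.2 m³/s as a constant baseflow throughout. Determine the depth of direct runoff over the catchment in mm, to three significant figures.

d ≈ 11.4 mm

Direct runoff: 0.0, 147.4, 547.2, 373.1, 452.6, 283.5, 118.3, 80.6, 55.0, 37.5, 25.6, 17.5, 0.0 m³/s; ΣQ_DR = 2138 m³/s.
V = ΣQ_DR · Δt = 2138 × 14400 s = 3.079 × 10^7 m³.
Over A = 2690 km², depth = V / A = 11.4 mm.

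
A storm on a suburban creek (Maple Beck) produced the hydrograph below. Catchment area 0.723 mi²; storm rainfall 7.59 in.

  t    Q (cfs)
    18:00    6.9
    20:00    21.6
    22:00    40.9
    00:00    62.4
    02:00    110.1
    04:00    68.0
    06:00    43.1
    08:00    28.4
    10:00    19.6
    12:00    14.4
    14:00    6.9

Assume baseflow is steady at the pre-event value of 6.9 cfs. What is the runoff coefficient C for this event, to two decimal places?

C ≈ 0.20

ΣQ_DR = 346.4 cfs; V = ΣQ_DR·Δt = 2.494 × 10^6 ft³.
Runoff depth d = V / A = 1.485 in.
C = d / P = 1.485 / 7.59 = 0.20.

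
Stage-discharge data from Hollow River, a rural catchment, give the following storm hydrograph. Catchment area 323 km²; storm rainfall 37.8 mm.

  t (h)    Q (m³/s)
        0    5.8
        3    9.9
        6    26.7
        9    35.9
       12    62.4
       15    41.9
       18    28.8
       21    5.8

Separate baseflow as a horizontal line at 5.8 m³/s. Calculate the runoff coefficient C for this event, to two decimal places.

ΣQ_DR = 170.8 m³/s; V = ΣQ_DR·Δt = 1.845 × 10^6 m³.
Runoff depth d = V / A = 5.711 mm.
C = d / P = 5.711 / 37.8 = 0.15.

C ≈ 0.15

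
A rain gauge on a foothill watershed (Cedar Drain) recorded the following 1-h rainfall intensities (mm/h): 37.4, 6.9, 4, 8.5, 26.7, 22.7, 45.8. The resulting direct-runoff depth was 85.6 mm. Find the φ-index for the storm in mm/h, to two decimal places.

φ ≈ 11.75 mm/h

Only the 4 blocks with intensity above φ contribute runoff: 37.4, 26.7, 22.7, 45.8 mm/h.
Σ(I−φ)·Δt = d  ⇒  (37.4+26.7+22.7+45.8 − 4φ)·1 = 85.6
φ = (132.6 − 85.6/1) / 4 = 11.75 mm/h.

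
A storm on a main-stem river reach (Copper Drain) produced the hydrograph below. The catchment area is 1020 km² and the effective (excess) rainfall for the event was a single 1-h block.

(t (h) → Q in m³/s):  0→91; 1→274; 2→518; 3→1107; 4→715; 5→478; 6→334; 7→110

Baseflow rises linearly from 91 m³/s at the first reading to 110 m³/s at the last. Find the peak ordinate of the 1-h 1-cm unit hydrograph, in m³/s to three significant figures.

U_p ≈ 1010 m³/s

Direct runoff: 0.00, 180.29, 421.57, 1007.86, 613.14, 373.43, 226.71, 0.00 m³/s; ΣQ_DR = 2823 m³/s, peak = 1007.86 m³/s.
Runoff depth d = ΣQ_DR·Δt / A = 2823 × 3600 / (1020 km²) = 9.964 mm.
The 1-cm UH is the DRH scaled by (10 mm)/d, so U_p = 1007.86 × 10/9.964 = 1010 m³/s.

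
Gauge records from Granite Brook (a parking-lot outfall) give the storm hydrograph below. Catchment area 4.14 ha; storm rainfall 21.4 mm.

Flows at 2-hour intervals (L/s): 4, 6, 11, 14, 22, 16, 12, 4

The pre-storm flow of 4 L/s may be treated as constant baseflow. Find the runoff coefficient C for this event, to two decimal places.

C ≈ 0.46

ΣQ_DR = 57.00 L/s; V = ΣQ_DR·Δt = 4.104 × 10^5 L.
Runoff depth d = V / A = 9.913 mm.
C = d / P = 9.913 / 21.4 = 0.46.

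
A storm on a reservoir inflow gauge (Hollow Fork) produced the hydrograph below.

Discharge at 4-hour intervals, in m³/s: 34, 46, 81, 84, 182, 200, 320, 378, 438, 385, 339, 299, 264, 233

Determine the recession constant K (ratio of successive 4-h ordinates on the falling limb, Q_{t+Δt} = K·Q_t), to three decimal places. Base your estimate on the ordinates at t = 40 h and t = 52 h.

K ≈ 0.883

Using the recession-limb readings at t = 40 h and t = 52 h: Q falls from 339 to 233 m³/s over 3 intervals.
K = (Q₂/Q₁)^(1/3) = (233/339)^(1/3) = 0.883.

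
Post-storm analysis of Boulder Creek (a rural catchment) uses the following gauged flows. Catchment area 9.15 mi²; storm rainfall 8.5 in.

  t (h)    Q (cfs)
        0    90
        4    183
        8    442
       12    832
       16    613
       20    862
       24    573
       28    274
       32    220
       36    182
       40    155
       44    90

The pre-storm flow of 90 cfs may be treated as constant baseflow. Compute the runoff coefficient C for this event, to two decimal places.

C ≈ 0.27

ΣQ_DR = 3436 cfs; V = ΣQ_DR·Δt = 4.948 × 10^7 ft³.
Runoff depth d = V / A = 2.328 in.
C = d / P = 2.328 / 8.5 = 0.27.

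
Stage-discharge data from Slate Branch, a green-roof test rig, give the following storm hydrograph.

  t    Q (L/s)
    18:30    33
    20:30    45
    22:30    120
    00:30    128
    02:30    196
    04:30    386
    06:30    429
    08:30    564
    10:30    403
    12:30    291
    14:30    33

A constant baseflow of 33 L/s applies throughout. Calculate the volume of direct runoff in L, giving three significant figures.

Direct-runoff ordinates (Q − Q_b): 0.0, 12.0, 87.0, 95.0, 163.0, 353.0, 396.0, 531.0, 370.0, 258.0, 0.0 L/s.
ΣQ_DR = 2265 L/s.
With Δt = 2 h = 7200 s, V = ΣQ_DR · Δt = 2265 × 7200 = 1.63 × 10^7 L.

V ≈ 1.63 × 10^7 L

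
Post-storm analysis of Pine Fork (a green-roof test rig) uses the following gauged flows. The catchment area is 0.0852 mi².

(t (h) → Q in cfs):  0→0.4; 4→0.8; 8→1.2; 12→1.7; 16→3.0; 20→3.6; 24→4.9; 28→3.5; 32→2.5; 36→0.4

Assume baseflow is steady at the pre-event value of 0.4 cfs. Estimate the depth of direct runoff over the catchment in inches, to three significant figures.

d ≈ 1.31 in

Direct runoff: 0.0, 0.4, 0.8, 1.3, 2.6, 3.2, 4.5, 3.1, 2.1, 0.0 cfs; ΣQ_DR = 18.00 cfs.
V = ΣQ_DR · Δt = 18.00 × 14400 s = 2.592 × 10^5 ft³.
Over A = 0.0852 mi², depth = V / A = 1.31 in.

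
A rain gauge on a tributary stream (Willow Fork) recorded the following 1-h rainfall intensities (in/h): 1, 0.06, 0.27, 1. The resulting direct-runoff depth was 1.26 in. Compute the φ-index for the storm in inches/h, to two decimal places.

Only the 2 blocks with intensity above φ contribute runoff: 1, 1 in/h.
Σ(I−φ)·Δt = d  ⇒  (1+1 − 2φ)·1 = 1.26
φ = (2.000 − 1.26/1) / 2 = 0.37 in/h.

φ ≈ 0.37 in/h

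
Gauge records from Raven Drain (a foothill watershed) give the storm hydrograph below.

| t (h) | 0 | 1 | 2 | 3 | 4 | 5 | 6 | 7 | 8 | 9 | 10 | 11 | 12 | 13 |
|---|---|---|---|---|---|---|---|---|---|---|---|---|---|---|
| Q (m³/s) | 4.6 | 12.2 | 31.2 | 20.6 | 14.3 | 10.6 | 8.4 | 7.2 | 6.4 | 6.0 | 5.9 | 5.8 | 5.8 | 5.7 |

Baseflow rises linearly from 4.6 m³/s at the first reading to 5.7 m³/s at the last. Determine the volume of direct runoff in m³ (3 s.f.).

V ≈ 2.61 × 10^5 m³

Direct-runoff ordinates (Q − Q_b): 0.00, 7.52, 26.43, 15.75, 9.36, 5.58, 3.29, 2.01, 1.12, 0.64, 0.45, 0.27, 0.18, 0.00 m³/s.
ΣQ_DR = 72.60 m³/s.
With Δt = 1 h = 3600 s, V = ΣQ_DR · Δt = 72.60 × 3600 = 2.61 × 10^5 m³.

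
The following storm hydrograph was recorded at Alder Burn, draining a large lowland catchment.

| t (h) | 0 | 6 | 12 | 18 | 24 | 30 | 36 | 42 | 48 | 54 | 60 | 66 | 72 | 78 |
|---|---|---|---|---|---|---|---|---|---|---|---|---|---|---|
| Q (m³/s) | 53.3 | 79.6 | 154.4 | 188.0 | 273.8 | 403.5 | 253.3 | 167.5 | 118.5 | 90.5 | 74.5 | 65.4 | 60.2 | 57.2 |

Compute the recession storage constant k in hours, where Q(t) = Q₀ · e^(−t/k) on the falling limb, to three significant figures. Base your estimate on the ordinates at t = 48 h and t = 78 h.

On the falling limb, Q drops from 118.5 to 57.2 m³/s between t = 48 h and t = 78 h (Δt = 30 h).
k = −Δt / ln(Q₂/Q₁) = −30 / ln(57.2/118.5) = 41.2 h.

k ≈ 41.2 h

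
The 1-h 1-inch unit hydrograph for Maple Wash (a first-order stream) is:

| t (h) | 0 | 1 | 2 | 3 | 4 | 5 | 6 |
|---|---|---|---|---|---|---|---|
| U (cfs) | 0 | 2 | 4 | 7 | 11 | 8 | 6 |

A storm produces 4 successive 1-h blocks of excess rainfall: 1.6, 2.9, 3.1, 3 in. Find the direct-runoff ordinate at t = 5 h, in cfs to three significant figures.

By discrete convolution, Q_j = Σ (P_i / 1 in) · U_{j−i}.
At t = 5 h (j=5): Q = (1.6/1)·8 + (2.9/1)·11 + (3.1/1)·7 + (3/1)·4 = 78.4 cfs.

Q ≈ 78.4 cfs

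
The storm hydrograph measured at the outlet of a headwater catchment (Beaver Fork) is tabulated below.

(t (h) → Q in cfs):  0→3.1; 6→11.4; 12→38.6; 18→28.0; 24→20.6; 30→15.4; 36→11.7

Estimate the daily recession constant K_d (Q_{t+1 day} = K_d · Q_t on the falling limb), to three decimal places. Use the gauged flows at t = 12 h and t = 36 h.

Between t = 12 h and t = 36 h the flow falls from 38.6 to 11.7 cfs over 4×6 h = 24 h.
Per-interval ratio K = (11.7/38.6)^(1/4) = 0.7420; K_d = K^(24/6) = 0.303.

K_d ≈ 0.303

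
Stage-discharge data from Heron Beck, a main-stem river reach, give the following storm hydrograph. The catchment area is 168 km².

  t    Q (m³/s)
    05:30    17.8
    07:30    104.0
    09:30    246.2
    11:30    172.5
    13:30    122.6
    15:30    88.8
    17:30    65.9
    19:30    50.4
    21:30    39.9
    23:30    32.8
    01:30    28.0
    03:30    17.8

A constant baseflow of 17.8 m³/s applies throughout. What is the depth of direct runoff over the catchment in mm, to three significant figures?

d ≈ 33.1 mm

Direct runoff: 0.0, 86.2, 228.4, 154.7, 104.8, 71.0, 48.1, 32.6, 22.1, 15.0, 10.2, 0.0 m³/s; ΣQ_DR = 773.1 m³/s.
V = ΣQ_DR · Δt = 773.1 × 7200 s = 5.566 × 10^6 m³.
Over A = 168 km², depth = V / A = 33.1 mm.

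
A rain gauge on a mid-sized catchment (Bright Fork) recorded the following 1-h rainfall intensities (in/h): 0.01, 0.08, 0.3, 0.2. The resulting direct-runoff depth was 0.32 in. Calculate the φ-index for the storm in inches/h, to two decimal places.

φ ≈ 0.09 in/h

Only the 2 blocks with intensity above φ contribute runoff: 0.3, 0.2 in/h.
Σ(I−φ)·Δt = d  ⇒  (0.3+0.2 − 2φ)·1 = 0.32
φ = (0.5000 − 0.32/1) / 2 = 0.09 in/h.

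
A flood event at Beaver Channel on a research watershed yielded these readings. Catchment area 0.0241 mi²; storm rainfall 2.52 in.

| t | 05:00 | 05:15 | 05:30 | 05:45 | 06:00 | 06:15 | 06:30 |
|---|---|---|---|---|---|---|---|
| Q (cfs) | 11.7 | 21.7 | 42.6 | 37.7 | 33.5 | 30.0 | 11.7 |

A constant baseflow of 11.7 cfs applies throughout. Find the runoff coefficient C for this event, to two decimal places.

C ≈ 0.68

ΣQ_DR = 107.0 cfs; V = ΣQ_DR·Δt = 96300 ft³.
Runoff depth d = V / A = 1.720 in.
C = d / P = 1.720 / 2.52 = 0.68.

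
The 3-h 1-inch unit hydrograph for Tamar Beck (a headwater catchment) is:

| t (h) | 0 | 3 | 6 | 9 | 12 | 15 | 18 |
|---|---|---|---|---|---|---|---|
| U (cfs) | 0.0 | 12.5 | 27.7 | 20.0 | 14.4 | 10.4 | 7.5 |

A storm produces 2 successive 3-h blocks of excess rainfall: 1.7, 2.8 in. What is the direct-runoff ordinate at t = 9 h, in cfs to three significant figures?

By discrete convolution, Q_j = Σ (P_i / 1 in) · U_{j−i}.
At t = 9 h (j=3): Q = (1.7/1)·20.0 + (2.8/1)·27.7 = 112 cfs.

Q ≈ 112 cfs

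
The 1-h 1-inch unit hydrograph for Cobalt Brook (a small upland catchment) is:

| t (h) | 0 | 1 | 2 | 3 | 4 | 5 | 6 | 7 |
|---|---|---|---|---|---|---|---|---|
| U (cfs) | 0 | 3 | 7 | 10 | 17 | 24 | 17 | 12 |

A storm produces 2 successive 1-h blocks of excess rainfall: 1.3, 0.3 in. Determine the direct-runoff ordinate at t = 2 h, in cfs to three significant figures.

By discrete convolution, Q_j = Σ (P_i / 1 in) · U_{j−i}.
At t = 2 h (j=2): Q = (1.3/1)·7 + (0.3/1)·3 = 10.0 cfs.

Q ≈ 10.0 cfs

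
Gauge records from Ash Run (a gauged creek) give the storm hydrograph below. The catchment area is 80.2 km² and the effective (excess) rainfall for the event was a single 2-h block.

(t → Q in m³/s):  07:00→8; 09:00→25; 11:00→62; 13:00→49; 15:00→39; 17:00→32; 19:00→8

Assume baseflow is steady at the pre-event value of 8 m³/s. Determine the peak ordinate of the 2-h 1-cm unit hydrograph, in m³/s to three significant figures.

U_p ≈ 36.0 m³/s

Direct runoff: 0.0, 17.0, 54.0, 41.0, 31.0, 24.0, 0.0 m³/s; ΣQ_DR = 167.0 m³/s, peak = 54.0 m³/s.
Runoff depth d = ΣQ_DR·Δt / A = 167.0 × 7200 / (80.2 km²) = 14.99 mm.
The 1-cm UH is the DRH scaled by (10 mm)/d, so U_p = 54.0 × 10/14.99 = 36.0 m³/s.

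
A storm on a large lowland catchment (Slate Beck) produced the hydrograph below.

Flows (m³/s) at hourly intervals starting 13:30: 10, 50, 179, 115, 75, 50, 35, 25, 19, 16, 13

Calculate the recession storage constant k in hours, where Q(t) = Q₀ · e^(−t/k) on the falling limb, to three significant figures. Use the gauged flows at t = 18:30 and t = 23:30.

On the falling limb, Q drops from 50 to 13 m³/s between t = 18:30 and t = 23:30 (Δt = 5 h).
k = −Δt / ln(Q₂/Q₁) = −5 / ln(13/50) = 3.71 h.

k ≈ 3.71 h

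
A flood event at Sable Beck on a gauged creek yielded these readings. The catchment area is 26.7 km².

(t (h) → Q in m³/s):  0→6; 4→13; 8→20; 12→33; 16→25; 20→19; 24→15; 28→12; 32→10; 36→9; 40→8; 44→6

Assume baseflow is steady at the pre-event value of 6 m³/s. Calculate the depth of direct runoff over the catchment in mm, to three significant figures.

d ≈ 56.1 mm

Direct runoff: 0.0, 7.0, 14.0, 27.0, 19.0, 13.0, 9.0, 6.0, 4.0, 3.0, 2.0, 0.0 m³/s; ΣQ_DR = 104.0 m³/s.
V = ΣQ_DR · Δt = 104.0 × 14400 s = 1.498 × 10^6 m³.
Over A = 26.7 km², depth = V / A = 56.1 mm.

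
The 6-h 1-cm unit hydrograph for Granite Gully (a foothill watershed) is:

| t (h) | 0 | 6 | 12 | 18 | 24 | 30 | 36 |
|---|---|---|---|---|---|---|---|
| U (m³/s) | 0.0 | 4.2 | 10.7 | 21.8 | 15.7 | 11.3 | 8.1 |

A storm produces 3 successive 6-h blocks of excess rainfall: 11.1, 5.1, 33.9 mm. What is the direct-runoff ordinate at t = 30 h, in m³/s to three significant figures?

Q ≈ 94.5 m³/s

By discrete convolution, Q_j = Σ (P_i / 10 mm) · U_{j−i}.
At t = 30 h (j=5): Q = (11.1/10)·11.3 + (5.1/10)·15.7 + (33.9/10)·21.8 = 94.5 m³/s.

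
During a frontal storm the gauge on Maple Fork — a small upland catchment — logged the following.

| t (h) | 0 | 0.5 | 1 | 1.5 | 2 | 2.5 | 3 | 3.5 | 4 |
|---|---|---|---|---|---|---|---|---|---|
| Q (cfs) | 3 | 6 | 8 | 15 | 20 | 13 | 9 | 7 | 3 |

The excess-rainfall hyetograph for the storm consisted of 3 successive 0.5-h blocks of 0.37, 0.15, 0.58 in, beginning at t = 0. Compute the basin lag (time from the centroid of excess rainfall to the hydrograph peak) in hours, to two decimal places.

Centroid of excess rainfall: t_c = Σ P_i·t̄_i / ΣP_i = 0.8455 h (block centres at 0.25, 0.75, 1.25 h).
Hydrograph peak occurs at t = 2 h, so basin lag t_L = 2 − 0.8455 = 1.15 h.

t_L ≈ 1.15 h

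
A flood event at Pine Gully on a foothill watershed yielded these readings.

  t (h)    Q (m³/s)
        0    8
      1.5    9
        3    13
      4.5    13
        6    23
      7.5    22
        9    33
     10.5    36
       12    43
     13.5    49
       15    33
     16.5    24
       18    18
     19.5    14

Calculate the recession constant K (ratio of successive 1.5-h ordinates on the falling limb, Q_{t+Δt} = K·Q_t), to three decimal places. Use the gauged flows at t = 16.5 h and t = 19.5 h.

K ≈ 0.764

Using the recession-limb readings at t = 16.5 h and t = 19.5 h: Q falls from 24 to 14 m³/s over 2 intervals.
K = (Q₂/Q₁)^(1/2) = (14/24)^(1/2) = 0.764.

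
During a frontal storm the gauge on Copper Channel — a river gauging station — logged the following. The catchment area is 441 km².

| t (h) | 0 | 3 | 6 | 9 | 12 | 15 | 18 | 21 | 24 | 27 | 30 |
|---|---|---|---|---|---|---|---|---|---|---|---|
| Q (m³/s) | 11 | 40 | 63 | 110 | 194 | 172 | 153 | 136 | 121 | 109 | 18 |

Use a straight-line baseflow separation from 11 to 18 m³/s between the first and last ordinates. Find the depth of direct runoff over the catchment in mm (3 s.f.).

Direct runoff: 0.00, 28.30, 50.60, 96.90, 180.20, 157.50, 137.80, 120.10, 104.40, 91.70, 0.00 m³/s; ΣQ_DR = 967.5 m³/s.
V = ΣQ_DR · Δt = 967.5 × 10800 s = 1.045 × 10^7 m³.
Over A = 441 km², depth = V / A = 23.7 mm.

d ≈ 23.7 mm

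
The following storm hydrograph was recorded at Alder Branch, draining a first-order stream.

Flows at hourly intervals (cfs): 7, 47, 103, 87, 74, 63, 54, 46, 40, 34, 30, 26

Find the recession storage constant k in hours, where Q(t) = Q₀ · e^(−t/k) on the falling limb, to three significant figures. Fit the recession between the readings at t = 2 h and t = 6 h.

On the falling limb, Q drops from 103 to 54 cfs between t = 2 h and t = 6 h (Δt = 4 h).
k = −Δt / ln(Q₂/Q₁) = −4 / ln(54/103) = 6.19 h.

k ≈ 6.19 h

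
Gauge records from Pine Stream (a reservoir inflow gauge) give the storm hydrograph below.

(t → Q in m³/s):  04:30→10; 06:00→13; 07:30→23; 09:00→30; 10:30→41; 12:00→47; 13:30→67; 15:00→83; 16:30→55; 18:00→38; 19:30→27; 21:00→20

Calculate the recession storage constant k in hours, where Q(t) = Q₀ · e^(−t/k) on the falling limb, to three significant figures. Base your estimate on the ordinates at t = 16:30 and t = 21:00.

On the falling limb, Q drops from 55 to 20 m³/s between t = 16:30 and t = 21:00 (Δt = 4.5 h).
k = −Δt / ln(Q₂/Q₁) = −4.5 / ln(20/55) = 4.45 h.

k ≈ 4.45 h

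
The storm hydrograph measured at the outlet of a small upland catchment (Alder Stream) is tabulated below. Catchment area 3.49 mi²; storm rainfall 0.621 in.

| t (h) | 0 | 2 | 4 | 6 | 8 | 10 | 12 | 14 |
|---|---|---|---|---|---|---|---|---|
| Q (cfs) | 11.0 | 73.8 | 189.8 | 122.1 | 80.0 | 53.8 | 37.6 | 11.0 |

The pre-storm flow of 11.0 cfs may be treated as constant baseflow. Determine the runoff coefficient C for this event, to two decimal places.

ΣQ_DR = 491.1 cfs; V = ΣQ_DR·Δt = 3.536 × 10^6 ft³.
Runoff depth d = V / A = 0.4361 in.
C = d / P = 0.4361 / 0.621 = 0.70.

C ≈ 0.70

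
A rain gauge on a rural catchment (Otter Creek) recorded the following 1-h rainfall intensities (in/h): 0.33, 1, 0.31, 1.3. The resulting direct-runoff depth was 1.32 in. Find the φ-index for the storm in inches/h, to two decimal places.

φ ≈ 0.49 in/h

Only the 2 blocks with intensity above φ contribute runoff: 1, 1.3 in/h.
Σ(I−φ)·Δt = d  ⇒  (1+1.3 − 2φ)·1 = 1.32
φ = (2.300 − 1.32/1) / 2 = 0.49 in/h.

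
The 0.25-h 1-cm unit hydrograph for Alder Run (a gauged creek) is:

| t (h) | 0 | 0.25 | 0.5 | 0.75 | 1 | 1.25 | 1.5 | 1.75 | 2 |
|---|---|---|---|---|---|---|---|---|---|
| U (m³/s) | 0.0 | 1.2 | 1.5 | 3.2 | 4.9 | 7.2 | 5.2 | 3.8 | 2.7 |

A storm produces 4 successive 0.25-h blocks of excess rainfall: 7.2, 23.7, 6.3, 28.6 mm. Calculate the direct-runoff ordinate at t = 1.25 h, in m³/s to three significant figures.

By discrete convolution, Q_j = Σ (P_i / 10 mm) · U_{j−i}.
At t = 1.25 h (j=5): Q = (7.2/10)·7.2 + (23.7/10)·4.9 + (6.3/10)·3.2 + (28.6/10)·1.5 = 23.1 m³/s.

Q ≈ 23.1 m³/s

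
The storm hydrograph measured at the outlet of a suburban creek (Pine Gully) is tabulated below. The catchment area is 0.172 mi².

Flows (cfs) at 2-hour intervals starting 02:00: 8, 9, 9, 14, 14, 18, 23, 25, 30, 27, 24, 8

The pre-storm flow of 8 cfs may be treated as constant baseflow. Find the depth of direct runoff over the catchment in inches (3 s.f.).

d ≈ 2.04 in

Direct runoff: 0.0, 1.0, 1.0, 6.0, 6.0, 10.0, 15.0, 17.0, 22.0, 19.0, 16.0, 0.0 cfs; ΣQ_DR = 113.0 cfs.
V = ΣQ_DR · Δt = 113.0 × 7200 s = 8.136 × 10^5 ft³.
Over A = 0.172 mi², depth = V / A = 2.04 in.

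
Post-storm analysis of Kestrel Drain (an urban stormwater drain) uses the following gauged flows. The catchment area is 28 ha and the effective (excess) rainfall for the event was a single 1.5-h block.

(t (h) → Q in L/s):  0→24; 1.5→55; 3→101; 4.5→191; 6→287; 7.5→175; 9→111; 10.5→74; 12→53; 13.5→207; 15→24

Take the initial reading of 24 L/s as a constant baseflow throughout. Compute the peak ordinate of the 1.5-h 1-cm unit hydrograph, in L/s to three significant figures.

Direct runoff: 0.0, 31.0, 77.0, 167.0, 263.0, 151.0, 87.0, 50.0, 29.0, 183.0, 0.0 L/s; ΣQ_DR = 1038 L/s, peak = 263.0 L/s.
Runoff depth d = ΣQ_DR·Δt / A = 1038 × 5400 / (28 ha) = 20.02 mm.
The 1-cm UH is the DRH scaled by (10 mm)/d, so U_p = 263.0 × 10/20.02 = 131 L/s.

U_p ≈ 131 L/s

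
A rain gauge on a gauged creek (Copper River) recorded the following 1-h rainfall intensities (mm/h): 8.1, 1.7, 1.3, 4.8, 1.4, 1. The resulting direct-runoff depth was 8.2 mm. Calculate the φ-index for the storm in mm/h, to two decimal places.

Only the 2 blocks with intensity above φ contribute runoff: 8.1, 4.8 mm/h.
Σ(I−φ)·Δt = d  ⇒  (8.1+4.8 − 2φ)·1 = 8.2
φ = (12.90 − 8.2/1) / 2 = 2.35 mm/h.

φ ≈ 2.35 mm/h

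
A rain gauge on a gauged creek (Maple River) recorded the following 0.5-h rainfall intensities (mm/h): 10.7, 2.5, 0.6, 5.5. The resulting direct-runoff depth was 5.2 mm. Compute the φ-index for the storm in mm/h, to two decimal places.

Only the 2 blocks with intensity above φ contribute runoff: 10.7, 5.5 mm/h.
Σ(I−φ)·Δt = d  ⇒  (10.7+5.5 − 2φ)·0.5 = 5.2
φ = (16.20 − 5.2/0.5) / 2 = 2.90 mm/h.

φ ≈ 2.90 mm/h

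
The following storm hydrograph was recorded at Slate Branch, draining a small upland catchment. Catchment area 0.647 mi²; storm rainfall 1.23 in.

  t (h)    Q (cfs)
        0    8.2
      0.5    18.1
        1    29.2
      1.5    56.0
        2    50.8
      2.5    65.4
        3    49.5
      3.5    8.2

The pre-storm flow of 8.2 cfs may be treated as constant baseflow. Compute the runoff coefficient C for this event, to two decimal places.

ΣQ_DR = 219.8 cfs; V = ΣQ_DR·Δt = 3.956 × 10^5 ft³.
Runoff depth d = V / A = 0.2632 in.
C = d / P = 0.2632 / 1.23 = 0.21.

C ≈ 0.21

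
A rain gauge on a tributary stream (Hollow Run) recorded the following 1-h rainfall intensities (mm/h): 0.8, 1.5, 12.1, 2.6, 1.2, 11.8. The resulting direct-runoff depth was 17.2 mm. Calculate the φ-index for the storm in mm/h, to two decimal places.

Only the 2 blocks with intensity above φ contribute runoff: 12.1, 11.8 mm/h.
Σ(I−φ)·Δt = d  ⇒  (12.1+11.8 − 2φ)·1 = 17.2
φ = (23.90 − 17.2/1) / 2 = 3.35 mm/h.

φ ≈ 3.35 mm/h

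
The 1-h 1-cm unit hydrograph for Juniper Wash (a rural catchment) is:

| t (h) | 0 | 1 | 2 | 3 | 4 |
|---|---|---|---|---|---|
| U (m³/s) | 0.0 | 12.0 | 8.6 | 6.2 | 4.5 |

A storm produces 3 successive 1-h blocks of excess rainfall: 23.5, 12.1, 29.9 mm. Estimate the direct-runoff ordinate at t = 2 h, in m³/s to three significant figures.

Q ≈ 34.7 m³/s

By discrete convolution, Q_j = Σ (P_i / 10 mm) · U_{j−i}.
At t = 2 h (j=2): Q = (23.5/10)·8.6 + (12.1/10)·12.0 + (29.9/10)·0.0 = 34.7 m³/s.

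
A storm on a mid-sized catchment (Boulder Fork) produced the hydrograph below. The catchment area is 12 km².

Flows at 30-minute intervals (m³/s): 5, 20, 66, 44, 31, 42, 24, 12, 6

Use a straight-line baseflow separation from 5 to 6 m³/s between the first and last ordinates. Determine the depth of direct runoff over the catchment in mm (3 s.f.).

d ≈ 30.1 mm

Direct runoff: 0.00, 14.88, 60.75, 38.62, 25.50, 36.38, 18.25, 6.12, 0.00 m³/s; ΣQ_DR = 200.5 m³/s.
V = ΣQ_DR · Δt = 200.5 × 1800 s = 3.609 × 10^5 m³.
Over A = 12 km², depth = V / A = 30.1 mm.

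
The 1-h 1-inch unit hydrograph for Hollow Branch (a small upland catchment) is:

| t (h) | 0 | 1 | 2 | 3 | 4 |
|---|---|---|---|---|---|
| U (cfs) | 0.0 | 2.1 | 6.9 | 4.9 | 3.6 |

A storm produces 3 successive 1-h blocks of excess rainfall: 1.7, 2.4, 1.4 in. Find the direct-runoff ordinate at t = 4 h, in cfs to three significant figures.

Q ≈ 27.5 cfs

By discrete convolution, Q_j = Σ (P_i / 1 in) · U_{j−i}.
At t = 4 h (j=4): Q = (1.7/1)·3.6 + (2.4/1)·4.9 + (1.4/1)·6.9 = 27.5 cfs.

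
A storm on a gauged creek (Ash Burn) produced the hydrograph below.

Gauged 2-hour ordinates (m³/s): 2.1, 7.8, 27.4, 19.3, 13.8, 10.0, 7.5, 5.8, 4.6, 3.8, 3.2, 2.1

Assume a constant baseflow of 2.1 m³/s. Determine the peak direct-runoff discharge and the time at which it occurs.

Subtracting baseflow gives direct-runoff ordinates: 0.0, 5.7, 25.3, 17.2, 11.7, 7.9, 5.4, 3.7, 2.5, 1.7, 1.1, 0.0 m³/s.
The maximum is 25.3 m³/s, occurring at the reading for t = 4 h.

Q_p = 25.3 m³/s at t = 4 h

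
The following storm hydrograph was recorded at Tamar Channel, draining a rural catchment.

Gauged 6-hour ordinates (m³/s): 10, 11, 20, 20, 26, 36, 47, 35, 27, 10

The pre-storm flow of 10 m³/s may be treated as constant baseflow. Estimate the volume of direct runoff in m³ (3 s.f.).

V ≈ 3.07 × 10^6 m³

Direct-runoff ordinates (Q − Q_b): 0.0, 1.0, 10.0, 10.0, 16.0, 26.0, 37.0, 25.0, 17.0, 0.0 m³/s.
ΣQ_DR = 142.0 m³/s.
With Δt = 6 h = 21600 s, V = ΣQ_DR · Δt = 142.0 × 21600 = 3.07 × 10^6 m³.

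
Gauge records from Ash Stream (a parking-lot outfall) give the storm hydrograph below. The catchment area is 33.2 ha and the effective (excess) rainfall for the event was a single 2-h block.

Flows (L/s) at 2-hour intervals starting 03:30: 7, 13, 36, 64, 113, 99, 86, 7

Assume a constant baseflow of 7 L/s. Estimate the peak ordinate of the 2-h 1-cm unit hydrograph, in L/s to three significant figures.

Direct runoff: 0.0, 6.0, 29.0, 57.0, 106.0, 92.0, 79.0, 0.0 L/s; ΣQ_DR = 369.0 L/s, peak = 106.0 L/s.
Runoff depth d = ΣQ_DR·Δt / A = 369.0 × 7200 / (33.2 ha) = 8.002 mm.
The 1-cm UH is the DRH scaled by (10 mm)/d, so U_p = 106.0 × 10/8.002 = 132 L/s.

U_p ≈ 132 L/s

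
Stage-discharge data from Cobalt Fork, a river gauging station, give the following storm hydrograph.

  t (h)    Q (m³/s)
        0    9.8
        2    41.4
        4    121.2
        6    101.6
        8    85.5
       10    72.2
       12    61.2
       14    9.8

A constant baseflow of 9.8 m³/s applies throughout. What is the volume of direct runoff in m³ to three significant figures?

V ≈ 3.05 × 10^6 m³

Direct-runoff ordinates (Q − Q_b): 0.0, 31.6, 111.4, 91.8, 75.7, 62.4, 51.4, 0.0 m³/s.
ΣQ_DR = 424.3 m³/s.
With Δt = 2 h = 7200 s, V = ΣQ_DR · Δt = 424.3 × 7200 = 3.05 × 10^6 m³.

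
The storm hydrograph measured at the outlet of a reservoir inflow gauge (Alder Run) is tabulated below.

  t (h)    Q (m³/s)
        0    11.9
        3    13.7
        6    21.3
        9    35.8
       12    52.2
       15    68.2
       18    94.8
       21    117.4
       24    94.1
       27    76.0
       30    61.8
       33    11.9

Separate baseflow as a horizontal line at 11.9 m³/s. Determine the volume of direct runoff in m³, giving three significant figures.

V ≈ 5.58 × 10^6 m³

Direct-runoff ordinates (Q − Q_b): 0.0, 1.8, 9.4, 23.9, 40.3, 56.3, 82.9, 105.5, 82.2, 64.1, 49.9, 0.0 m³/s.
ΣQ_DR = 516.3 m³/s.
With Δt = 3 h = 10800 s, V = ΣQ_DR · Δt = 516.3 × 10800 = 5.58 × 10^6 m³.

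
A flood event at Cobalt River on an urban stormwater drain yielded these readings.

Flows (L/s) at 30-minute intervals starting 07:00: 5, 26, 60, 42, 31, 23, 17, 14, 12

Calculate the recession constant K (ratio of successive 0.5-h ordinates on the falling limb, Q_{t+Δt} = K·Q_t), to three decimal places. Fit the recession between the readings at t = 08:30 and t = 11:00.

K ≈ 0.778

Using the recession-limb readings at t = 08:30 and t = 11:00: Q falls from 42 to 12 L/s over 5 intervals.
K = (Q₂/Q₁)^(1/5) = (12/42)^(1/5) = 0.778.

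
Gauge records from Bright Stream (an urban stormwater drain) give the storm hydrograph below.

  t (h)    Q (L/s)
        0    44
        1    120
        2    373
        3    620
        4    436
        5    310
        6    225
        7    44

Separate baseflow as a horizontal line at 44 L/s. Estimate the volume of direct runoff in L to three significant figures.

V ≈ 6.55 × 10^6 L

Direct-runoff ordinates (Q − Q_b): 0.0, 76.0, 329.0, 576.0, 392.0, 266.0, 181.0, 0.0 L/s.
ΣQ_DR = 1820 L/s.
With Δt = 1 h = 3600 s, V = ΣQ_DR · Δt = 1820 × 3600 = 6.55 × 10^6 L.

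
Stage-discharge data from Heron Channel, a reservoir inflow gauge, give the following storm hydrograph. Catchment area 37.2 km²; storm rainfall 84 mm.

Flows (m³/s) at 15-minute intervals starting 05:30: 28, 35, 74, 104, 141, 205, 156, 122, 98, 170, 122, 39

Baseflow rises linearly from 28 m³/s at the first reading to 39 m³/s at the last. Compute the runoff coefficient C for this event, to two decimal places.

ΣQ_DR = 892.0 m³/s; V = ΣQ_DR·Δt = 8.028 × 10^5 m³.
Runoff depth d = V / A = 21.58 mm.
C = d / P = 21.58 / 84 = 0.26.

C ≈ 0.26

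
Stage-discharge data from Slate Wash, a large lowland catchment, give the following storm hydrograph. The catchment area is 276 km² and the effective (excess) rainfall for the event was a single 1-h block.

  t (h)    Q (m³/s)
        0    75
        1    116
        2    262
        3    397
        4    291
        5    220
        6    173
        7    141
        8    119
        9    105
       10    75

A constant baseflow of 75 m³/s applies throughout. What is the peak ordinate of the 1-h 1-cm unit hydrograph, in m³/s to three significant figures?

Direct runoff: 0.0, 41.0, 187.0, 322.0, 216.0, 145.0, 98.0, 66.0, 44.0, 30.0, 0.0 m³/s; ΣQ_DR = 1149 m³/s, peak = 322.0 m³/s.
Runoff depth d = ΣQ_DR·Δt / A = 1149 × 3600 / (276 km²) = 14.99 mm.
The 1-cm UH is the DRH scaled by (10 mm)/d, so U_p = 322.0 × 10/14.99 = 215 m³/s.

U_p ≈ 215 m³/s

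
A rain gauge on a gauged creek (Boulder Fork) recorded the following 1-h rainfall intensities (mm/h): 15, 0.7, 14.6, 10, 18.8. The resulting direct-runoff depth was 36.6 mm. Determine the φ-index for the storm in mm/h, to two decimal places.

Only the 4 blocks with intensity above φ contribute runoff: 15, 14.6, 10, 18.8 mm/h.
Σ(I−φ)·Δt = d  ⇒  (15+14.6+10+18.8 − 4φ)·1 = 36.6
φ = (58.40 − 36.6/1) / 4 = 5.45 mm/h.

φ ≈ 5.45 mm/h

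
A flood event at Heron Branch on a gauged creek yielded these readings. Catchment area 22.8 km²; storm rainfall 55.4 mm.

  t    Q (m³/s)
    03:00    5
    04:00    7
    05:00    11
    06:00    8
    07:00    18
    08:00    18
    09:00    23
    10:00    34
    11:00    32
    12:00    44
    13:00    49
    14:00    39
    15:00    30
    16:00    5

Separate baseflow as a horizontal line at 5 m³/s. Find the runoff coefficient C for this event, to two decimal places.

ΣQ_DR = 253.0 m³/s; V = ΣQ_DR·Δt = 9.108 × 10^5 m³.
Runoff depth d = V / A = 39.95 mm.
C = d / P = 39.95 / 55.4 = 0.72.

C ≈ 0.72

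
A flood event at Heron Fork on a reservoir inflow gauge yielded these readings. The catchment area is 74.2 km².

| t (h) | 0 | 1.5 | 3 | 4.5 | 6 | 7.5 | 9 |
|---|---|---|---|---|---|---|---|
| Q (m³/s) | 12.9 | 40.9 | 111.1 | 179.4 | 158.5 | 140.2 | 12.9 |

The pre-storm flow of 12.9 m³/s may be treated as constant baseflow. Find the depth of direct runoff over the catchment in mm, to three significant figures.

d ≈ 41.2 mm

Direct runoff: 0.0, 28.0, 98.2, 166.5, 145.6, 127.3, 0.0 m³/s; ΣQ_DR = 565.6 m³/s.
V = ΣQ_DR · Δt = 565.6 × 5400 s = 3.054 × 10^6 m³.
Over A = 74.2 km², depth = V / A = 41.2 mm.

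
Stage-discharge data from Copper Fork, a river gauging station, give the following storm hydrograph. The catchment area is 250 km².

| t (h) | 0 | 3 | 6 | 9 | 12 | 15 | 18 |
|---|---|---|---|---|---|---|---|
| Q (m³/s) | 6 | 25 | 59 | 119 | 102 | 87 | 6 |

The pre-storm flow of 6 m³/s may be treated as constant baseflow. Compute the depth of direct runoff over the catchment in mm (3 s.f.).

Direct runoff: 0.0, 19.0, 53.0, 113.0, 96.0, 81.0, 0.0 m³/s; ΣQ_DR = 362.0 m³/s.
V = ΣQ_DR · Δt = 362.0 × 10800 s = 3.910 × 10^6 m³.
Over A = 250 km², depth = V / A = 15.6 mm.

d ≈ 15.6 mm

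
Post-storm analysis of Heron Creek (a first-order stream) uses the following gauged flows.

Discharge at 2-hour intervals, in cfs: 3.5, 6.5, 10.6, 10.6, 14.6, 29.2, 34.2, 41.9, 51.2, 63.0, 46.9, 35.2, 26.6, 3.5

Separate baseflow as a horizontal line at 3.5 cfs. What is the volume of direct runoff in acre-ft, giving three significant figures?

Direct-runoff ordinates (Q − Q_b): 0.0, 3.0, 7.1, 7.1, 11.1, 25.7, 30.7, 38.4, 47.7, 59.5, 43.4, 31.7, 23.1, 0.0 cfs.
ΣQ_DR = 328.5 cfs.
With Δt = 2 h = 7200 s, V = ΣQ_DR · Δt = 328.5 × 7200 = 2.37 × 10^6 ft³ = 54.3 acre-ft.

V ≈ 54.3 acre-ft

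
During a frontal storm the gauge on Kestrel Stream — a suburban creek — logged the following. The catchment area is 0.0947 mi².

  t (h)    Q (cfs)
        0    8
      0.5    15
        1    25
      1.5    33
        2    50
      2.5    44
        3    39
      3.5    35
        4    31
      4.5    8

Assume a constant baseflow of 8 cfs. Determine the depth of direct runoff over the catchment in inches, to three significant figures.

Direct runoff: 0.0, 7.0, 17.0, 25.0, 42.0, 36.0, 31.0, 27.0, 23.0, 0.0 cfs; ΣQ_DR = 208.0 cfs.
V = ΣQ_DR · Δt = 208.0 × 1800 s = 3.744 × 10^5 ft³.
Over A = 0.0947 mi², depth = V / A = 1.70 in.

d ≈ 1.70 in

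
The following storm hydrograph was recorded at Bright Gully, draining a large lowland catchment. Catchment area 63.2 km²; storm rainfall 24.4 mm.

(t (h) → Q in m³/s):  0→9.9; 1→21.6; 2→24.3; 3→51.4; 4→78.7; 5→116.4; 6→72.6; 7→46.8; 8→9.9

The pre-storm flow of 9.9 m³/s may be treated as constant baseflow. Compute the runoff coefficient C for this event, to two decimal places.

ΣQ_DR = 342.5 m³/s; V = ΣQ_DR·Δt = 1.233 × 10^6 m³.
Runoff depth d = V / A = 19.51 mm.
C = d / P = 19.51 / 24.4 = 0.80.

C ≈ 0.80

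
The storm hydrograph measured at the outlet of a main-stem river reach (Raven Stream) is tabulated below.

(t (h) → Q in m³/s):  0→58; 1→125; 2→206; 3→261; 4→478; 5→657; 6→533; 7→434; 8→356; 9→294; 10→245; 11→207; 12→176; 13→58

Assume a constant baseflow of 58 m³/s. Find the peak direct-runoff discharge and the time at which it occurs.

Q_p = 599.0 m³/s at t = 5 h

Subtracting baseflow gives direct-runoff ordinates: 0.0, 67.0, 148.0, 203.0, 420.0, 599.0, 475.0, 376.0, 298.0, 236.0, 187.0, 149.0, 118.0, 0.0 m³/s.
The maximum is 599.0 m³/s, occurring at the reading for t = 5 h.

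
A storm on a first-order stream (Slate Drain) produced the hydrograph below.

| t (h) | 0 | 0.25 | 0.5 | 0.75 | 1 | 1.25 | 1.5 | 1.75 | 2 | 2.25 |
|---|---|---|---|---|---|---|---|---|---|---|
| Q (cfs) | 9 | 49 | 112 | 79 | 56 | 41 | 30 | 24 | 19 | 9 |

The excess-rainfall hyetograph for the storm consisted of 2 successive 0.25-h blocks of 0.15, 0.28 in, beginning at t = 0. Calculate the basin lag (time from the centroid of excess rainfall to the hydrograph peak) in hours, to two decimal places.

Centroid of excess rainfall: t_c = Σ P_i·t̄_i / ΣP_i = 0.2878 h (block centres at 0.125, 0.375 h).
Hydrograph peak occurs at t = 0.5 h, so basin lag t_L = 0.5 − 0.2878 = 0.21 h.

t_L ≈ 0.21 h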